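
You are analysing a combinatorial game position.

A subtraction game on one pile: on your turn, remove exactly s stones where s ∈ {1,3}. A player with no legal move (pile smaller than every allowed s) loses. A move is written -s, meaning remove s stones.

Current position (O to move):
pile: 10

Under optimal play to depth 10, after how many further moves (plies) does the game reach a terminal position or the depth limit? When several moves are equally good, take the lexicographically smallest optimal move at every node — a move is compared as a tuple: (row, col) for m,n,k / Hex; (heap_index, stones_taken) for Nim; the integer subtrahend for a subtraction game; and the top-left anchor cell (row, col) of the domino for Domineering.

PV length from [10]: 10 plies

[10] O move#1: -1:-1/9*, -3:-1/7
[9] X move#2: -1:+1/8*, -3:+1/6
[8] O move#3: -1:-1/7*, -3:-1/5
[7] X move#4: -1:+1/6*, -3:+1/4
[6] O move#5: -1:-1/5*, -3:-1/3
[5] X move#6: -1:+1/4*, -3:+1/2
[4] O move#7: -1:-1/3*, -3:-1/1
[3] X move#8: -1:+1/2*, -3:+1/0
[2] O move#9: -1:-1/1*
[1] X move#10: -1:+1/0*
[0] end (terminal -1, O#11); searched 10 to 10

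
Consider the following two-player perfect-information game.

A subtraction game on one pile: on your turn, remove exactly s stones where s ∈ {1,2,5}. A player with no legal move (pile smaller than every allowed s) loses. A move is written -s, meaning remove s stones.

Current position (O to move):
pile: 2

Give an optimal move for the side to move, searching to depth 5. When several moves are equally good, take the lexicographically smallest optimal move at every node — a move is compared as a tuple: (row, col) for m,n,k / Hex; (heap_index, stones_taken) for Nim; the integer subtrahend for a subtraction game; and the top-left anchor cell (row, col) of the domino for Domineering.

ply 1, O at 2 | -1=-1→1; -2=+1→0*
ply 2: 0 is terminal -1 (X); from 2 depth 5

O's best at [2]: -2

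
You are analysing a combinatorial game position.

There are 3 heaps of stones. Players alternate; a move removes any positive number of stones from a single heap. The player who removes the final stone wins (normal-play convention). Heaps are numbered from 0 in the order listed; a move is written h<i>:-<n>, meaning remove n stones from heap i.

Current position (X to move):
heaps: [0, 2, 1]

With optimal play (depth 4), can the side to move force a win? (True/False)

ply 1, X at (0,2,1) | h1:-1=+1→(0,1,1)*; h1:-2=-1→(0,0,1); h2:-1=-1→(0,2,0)
ply 2, O at (0,1,1) | h1:-1=-1→(0,0,1)*; h2:-1=-1→(0,1,0)
ply 3, X at (0,0,1) | h2:-1=+1→(0,0,0)*
ply 4: (0,0,0) is terminal -1 (O); from (0,2,1) depth 4

X winning at [(0,2,1)]: True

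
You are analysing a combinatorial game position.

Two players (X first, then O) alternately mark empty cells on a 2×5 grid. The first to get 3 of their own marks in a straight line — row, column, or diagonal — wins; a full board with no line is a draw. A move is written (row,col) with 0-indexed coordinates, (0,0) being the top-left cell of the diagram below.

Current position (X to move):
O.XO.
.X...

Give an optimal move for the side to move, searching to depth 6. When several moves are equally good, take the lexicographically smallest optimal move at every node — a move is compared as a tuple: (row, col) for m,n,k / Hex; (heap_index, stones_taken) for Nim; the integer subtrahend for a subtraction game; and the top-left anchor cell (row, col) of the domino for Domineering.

X's best at [O.XO./.X...]: (1,2)

[O.XO./.X...] X move#1: (0,1):+0/OXXO./.X..., (0,4):+0/O.XOX/.X..., (1,0):+0/O.XO./XX..., (1,2):+1/O.XO./.XX..*, (1,3):+0/O.XO./.X.X., (1,4):+0/O.XO./.X..X
[O.XO./.XX..] O move#2: (0,1):-1/OOXO./.XX..*, (0,4):-1/O.XOO/.XX.., (1,0):-1/O.XO./OXX.., (1,3):-1/O.XO./.XXO., (1,4):-1/O.XO./.XX.O
[OOXO./.XX..] X move#3: (0,4):+1/OOXOX/.XX..*, (1,0):+1/OOXO./XXX.., (1,3):+1/OOXO./.XXX., (1,4):+1/OOXO./.XX.X
[OOXOX/.XX..] O move#4: (1,0):-1/OOXOX/OXX..*, (1,3):-1/OOXOX/.XXO., (1,4):-1/OOXOX/.XX.O
[OOXOX/OXX..] X move#5: (1,3):+1/OOXOX/OXXX.*, (1,4):+0/OOXOX/OXX.X
[OOXOX/OXXX.] end (terminal -1, O#6); searched O.XO./.X... to 6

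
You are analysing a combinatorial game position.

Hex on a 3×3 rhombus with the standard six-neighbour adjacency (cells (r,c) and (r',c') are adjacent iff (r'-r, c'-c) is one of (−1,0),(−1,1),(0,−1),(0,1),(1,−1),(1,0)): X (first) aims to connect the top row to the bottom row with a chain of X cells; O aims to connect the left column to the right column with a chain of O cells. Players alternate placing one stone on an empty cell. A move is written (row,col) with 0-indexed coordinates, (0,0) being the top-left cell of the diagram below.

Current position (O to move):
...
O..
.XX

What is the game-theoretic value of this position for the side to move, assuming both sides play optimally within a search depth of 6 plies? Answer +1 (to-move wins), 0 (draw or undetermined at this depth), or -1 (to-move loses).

value(.../O../.XX, O) = +1

[.../O../.XX] O move#1: (0,0):-1/O../O../.XX, (0,1):-1/.O./O../.XX, (0,2):+1/..O/O../.XX*, (1,1):+1/.../OO./.XX, (1,2):-1/.../O.O/.XX, (2,0):-1/.../O../OXX
[..O/O../.XX] X move#2: (0,0):-1/X.O/O../.XX*, (0,1):-1/.XO/O../.XX, (1,1):-1/..O/OX./.XX, (1,2):-1/..O/O.X/.XX, (2,0):-1/..O/O../XXX
[X.O/O../.XX] O move#3: (0,1):+1/XOO/O../.XX*, (1,1):+1/X.O/OO./.XX, (1,2):+1/X.O/O.O/.XX, (2,0):+1/X.O/O../OXX
[XOO/O../.XX] end (terminal -1, X#4); searched .../O../.XX to 6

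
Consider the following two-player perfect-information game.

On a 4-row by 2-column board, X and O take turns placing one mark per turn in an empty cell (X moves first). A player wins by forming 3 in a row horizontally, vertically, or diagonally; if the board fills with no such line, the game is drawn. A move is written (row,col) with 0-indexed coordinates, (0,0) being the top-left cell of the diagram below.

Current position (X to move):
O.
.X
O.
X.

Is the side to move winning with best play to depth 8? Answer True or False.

X winning at [O./.X/O./X.]: False

[O./.X/O./X.] X move#1: (0,1):-1/OX/.X/O./X., (1,0):+0/O./XX/O./X.*, (2,1):-1/O./.X/OX/X., (3,1):-1/O./.X/O./XX
[O./XX/O./X.] O move#2: (0,1):+0/OO/XX/O./X.*, (2,1):+0/O./XX/OO/X., (3,1):+0/O./XX/O./XO
[OO/XX/O./X.] X move#3: (2,1):+0/OO/XX/OX/X.*, (3,1):+0/OO/XX/O./XX
[OO/XX/OX/X.] O move#4: (3,1):+0/OO/XX/OX/XO*
[OO/XX/OX/XO] end (terminal +0, X#5); searched O./.X/O./X. to 8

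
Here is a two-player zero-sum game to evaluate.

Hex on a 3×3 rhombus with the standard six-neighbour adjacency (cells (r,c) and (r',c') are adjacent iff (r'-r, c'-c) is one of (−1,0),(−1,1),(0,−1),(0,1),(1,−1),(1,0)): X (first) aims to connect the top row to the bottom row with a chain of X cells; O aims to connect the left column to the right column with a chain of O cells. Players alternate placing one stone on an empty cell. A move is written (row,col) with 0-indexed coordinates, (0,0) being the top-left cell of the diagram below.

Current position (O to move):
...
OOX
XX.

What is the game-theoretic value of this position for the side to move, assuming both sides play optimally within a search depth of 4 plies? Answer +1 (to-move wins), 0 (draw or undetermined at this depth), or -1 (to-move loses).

[.../OOX/XX.] O move#1: (0,0):-1/O../OOX/XX., (0,1):-1/.O./OOX/XX., (0,2):+1/..O/OOX/XX.*, (2,2):-1/.../OOX/XXO
[..O/OOX/XX.] end (terminal -1, X#2); searched .../OOX/XX. to 4

value(.../OOX/XX., O) = +1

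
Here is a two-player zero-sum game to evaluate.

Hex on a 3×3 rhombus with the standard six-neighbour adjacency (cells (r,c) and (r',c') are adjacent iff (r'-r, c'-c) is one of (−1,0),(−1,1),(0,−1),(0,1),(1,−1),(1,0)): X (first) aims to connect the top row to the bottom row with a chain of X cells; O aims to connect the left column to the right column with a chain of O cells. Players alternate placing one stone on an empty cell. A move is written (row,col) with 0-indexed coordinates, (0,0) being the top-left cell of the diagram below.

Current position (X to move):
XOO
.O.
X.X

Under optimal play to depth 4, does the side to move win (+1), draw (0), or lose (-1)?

p1 X@[XOO/.O./X.X]: (1,0)[XOO/XO./X.X]+1* (1,2)[XOO/.OX/X.X]-1 (2,1)[XOO/.O./XXX]-1
p2 O@[XOO/XO./X.X] terminal -1; root [XOO/.O./X.X] d4

value(XOO/.O./X.X, X) = +1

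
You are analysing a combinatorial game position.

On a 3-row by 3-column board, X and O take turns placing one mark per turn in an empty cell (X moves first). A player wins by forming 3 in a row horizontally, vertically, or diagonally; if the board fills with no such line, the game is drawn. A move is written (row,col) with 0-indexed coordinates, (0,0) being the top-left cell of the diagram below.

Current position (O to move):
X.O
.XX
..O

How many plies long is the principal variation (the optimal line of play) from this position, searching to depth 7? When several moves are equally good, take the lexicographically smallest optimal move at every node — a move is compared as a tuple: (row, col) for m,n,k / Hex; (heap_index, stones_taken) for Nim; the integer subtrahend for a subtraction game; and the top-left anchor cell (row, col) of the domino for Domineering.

PV length from [X.O/.XX/..O]: 4 plies

ply 1, O at X.O/.XX/..O | (0,1)=-1→XOO/.XX/..O; (1,0)=+0→X.O/OXX/..O*; (2,0)=-1→X.O/.XX/O.O; (2,1)=-1→X.O/.XX/.OO
ply 2, X at X.O/OXX/..O | (0,1)=+0→XXO/OXX/..O*; (2,0)=+0→X.O/OXX/X.O; (2,1)=+0→X.O/OXX/.XO
ply 3, O at XXO/OXX/..O | (2,0)=-1→XXO/OXX/O.O; (2,1)=+0→XXO/OXX/.OO*
ply 4, X at XXO/OXX/.OO | (2,0)=+0→XXO/OXX/XOO*
ply 5: XXO/OXX/XOO is terminal +0 (O); from X.O/.XX/..O depth 7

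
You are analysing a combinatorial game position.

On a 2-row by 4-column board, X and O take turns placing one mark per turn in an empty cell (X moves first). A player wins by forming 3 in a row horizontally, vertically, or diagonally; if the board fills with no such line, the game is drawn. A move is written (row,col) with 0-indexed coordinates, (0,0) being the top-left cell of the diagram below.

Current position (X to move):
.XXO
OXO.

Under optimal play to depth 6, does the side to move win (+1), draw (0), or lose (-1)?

value(.XXO/OXO., X) = +1

ply 1, X at .XXO/OXO. | (0,0)=+1→XXXO/OXO.*; (1,3)=+0→.XXO/OXOX
ply 2: XXXO/OXO. is terminal -1 (O); from .XXO/OXO. depth 6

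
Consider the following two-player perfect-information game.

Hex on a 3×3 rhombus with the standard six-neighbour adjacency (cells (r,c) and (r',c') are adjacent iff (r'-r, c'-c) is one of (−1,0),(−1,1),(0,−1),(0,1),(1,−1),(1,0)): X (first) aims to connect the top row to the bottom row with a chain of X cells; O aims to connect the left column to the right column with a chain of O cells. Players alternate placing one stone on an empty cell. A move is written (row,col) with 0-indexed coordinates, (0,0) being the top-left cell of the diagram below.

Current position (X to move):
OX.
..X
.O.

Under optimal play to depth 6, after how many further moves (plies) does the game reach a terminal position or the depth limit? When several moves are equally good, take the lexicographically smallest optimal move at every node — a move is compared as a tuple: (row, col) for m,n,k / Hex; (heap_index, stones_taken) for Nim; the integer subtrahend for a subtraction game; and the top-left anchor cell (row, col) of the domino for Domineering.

PV length from [OX./..X/.O.]: 5 plies

p1 X@[OX./..X/.O.]: (0,2)[OXX/..X/.O.]+1* (1,0)[OX./X.X/.O.]+1 (1,1)[OX./.XX/.O.]+1 (2,0)[OX./..X/XO.]+1 (2,2)[OX./..X/.OX]+1
p2 O@[OXX/..X/.O.]: (1,0)[OXX/O.X/.O.]-1* (1,1)[OXX/.OX/.O.]-1 (2,0)[OXX/..X/OO.]-1 (2,2)[OXX/..X/.OO]-1
p3 X@[OXX/O.X/.O.]: (1,1)[OXX/OXX/.O.]+1* (2,0)[OXX/O.X/XO.]+1 (2,2)[OXX/O.X/.OX]+1
p4 O@[OXX/OXX/.O.]: (2,0)[OXX/OXX/OO.]-1* (2,2)[OXX/OXX/.OO]-1
p5 X@[OXX/OXX/OO.]: (2,2)[OXX/OXX/OOX]+1*
p6 O@[OXX/OXX/OOX] terminal -1; root [OX./..X/.O.] d6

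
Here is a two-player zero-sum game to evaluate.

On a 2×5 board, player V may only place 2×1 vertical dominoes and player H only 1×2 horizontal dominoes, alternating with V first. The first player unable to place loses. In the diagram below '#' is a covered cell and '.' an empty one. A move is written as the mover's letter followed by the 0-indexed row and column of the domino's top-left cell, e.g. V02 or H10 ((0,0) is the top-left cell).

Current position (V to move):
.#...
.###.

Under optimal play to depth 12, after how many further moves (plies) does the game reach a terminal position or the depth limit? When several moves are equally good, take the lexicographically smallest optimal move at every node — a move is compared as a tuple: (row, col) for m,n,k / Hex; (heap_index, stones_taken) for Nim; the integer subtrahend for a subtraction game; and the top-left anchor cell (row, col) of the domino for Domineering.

p1 V@[.#.../.###.]: V00[##.../####.]-1 V04[.#..#/.####]+1*
p2 H@[.#..#/.####]: H02[.####/.####]-1*
p3 V@[.####/.####]: V00[#####/#####]+1*
p4 H@[#####/#####] terminal -1; root [.#.../.###.] d12

PV length from [.#.../.###.]: 3 plies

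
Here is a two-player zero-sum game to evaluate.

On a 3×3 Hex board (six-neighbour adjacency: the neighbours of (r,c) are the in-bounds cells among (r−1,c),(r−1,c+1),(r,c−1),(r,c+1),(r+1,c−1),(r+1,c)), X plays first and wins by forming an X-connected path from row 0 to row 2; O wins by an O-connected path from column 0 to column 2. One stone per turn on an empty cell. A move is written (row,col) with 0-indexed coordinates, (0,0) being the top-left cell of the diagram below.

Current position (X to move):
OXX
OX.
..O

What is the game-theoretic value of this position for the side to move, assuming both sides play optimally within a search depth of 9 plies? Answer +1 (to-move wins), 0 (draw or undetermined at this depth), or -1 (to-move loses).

value(OXX/OX./..O, X) = +1

ply 1, X at OXX/OX./..O | (1,2)=+1→OXX/OXX/..O*; (2,0)=+1→OXX/OX./X.O; (2,1)=+1→OXX/OX./.XO
ply 2, O at OXX/OXX/..O | (2,0)=-1→OXX/OXX/O.O*; (2,1)=-1→OXX/OXX/.OO
ply 3, X at OXX/OXX/O.O | (2,1)=+1→OXX/OXX/OXO*
ply 4: OXX/OXX/OXO is terminal -1 (O); from OXX/OX./..O depth 9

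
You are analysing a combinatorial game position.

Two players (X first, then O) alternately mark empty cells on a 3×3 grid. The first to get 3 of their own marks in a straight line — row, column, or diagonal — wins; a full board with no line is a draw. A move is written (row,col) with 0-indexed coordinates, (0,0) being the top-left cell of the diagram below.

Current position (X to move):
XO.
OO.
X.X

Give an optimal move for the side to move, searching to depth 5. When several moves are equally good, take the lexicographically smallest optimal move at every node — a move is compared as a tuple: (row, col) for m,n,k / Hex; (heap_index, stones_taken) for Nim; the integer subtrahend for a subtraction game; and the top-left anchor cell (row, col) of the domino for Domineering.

X's best at [XO./OO./X.X]: (2,1)

p1 X@[XO./OO./X.X]: (0,2)[XOX/OO./X.X]-1 (1,2)[XO./OOX/X.X]-1 (2,1)[XO./OO./XXX]+1*
p2 O@[XO./OO./XXX] terminal -1; root [XO./OO./X.X] d5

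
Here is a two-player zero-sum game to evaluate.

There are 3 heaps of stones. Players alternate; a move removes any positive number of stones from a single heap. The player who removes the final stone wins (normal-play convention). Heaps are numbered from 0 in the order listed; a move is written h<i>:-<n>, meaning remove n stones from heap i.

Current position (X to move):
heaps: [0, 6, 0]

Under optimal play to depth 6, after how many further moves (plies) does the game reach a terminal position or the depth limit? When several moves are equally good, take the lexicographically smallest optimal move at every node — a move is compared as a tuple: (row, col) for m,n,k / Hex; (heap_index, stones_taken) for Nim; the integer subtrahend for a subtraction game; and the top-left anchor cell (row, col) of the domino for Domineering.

ply 1, X at (0,6,0) | h1:-1=-1→(0,5,0); h1:-2=-1→(0,4,0); h1:-3=-1→(0,3,0); h1:-4=-1→(0,2,0); h1:-5=-1→(0,1,0); h1:-6=+1→(0,0,0)*
ply 2: (0,0,0) is terminal -1 (O); from (0,6,0) depth 6

PV length from [(0,6,0)]: 1 ply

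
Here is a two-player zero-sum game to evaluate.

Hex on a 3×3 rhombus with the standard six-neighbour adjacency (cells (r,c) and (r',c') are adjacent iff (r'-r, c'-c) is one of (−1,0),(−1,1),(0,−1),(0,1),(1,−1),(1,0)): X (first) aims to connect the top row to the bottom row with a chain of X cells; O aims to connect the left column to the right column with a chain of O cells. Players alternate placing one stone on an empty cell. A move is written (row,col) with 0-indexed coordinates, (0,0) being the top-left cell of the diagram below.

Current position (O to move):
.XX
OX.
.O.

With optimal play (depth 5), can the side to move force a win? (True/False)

p1 O@[.XX/OX./.O.]: (0,0)[OXX/OX./.O.]-1 (1,2)[.XX/OXO/.O.]-1 (2,0)[.XX/OX./OO.]+1* (2,2)[.XX/OX./.OO]-1
p2 X@[.XX/OX./OO.]: (0,0)[XXX/OX./OO.]-1* (1,2)[.XX/OXX/OO.]-1 (2,2)[.XX/OX./OOX]-1
p3 O@[XXX/OX./OO.]: (1,2)[XXX/OXO/OO.]+1* (2,2)[XXX/OX./OOO]+1
p4 X@[XXX/OXO/OO.] terminal -1; root [.XX/OX./.O.] d5

O winning at [.XX/OX./.O.]: True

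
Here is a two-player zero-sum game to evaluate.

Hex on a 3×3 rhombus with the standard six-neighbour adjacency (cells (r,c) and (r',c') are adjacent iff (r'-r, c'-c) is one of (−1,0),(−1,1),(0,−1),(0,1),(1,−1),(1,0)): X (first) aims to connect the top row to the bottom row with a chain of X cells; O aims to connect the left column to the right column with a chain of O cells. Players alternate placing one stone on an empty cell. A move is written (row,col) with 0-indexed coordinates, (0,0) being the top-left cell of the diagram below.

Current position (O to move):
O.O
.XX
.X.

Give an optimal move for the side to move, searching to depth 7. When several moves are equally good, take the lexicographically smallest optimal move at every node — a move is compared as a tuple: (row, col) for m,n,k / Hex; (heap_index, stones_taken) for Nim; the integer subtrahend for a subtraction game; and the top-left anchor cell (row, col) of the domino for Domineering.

[O.O/.XX/.X.] O move#1: (0,1):+1/OOO/.XX/.X.*, (1,0):-1/O.O/OXX/.X., (2,0):-1/O.O/.XX/OX., (2,2):-1/O.O/.XX/.XO
[OOO/.XX/.X.] end (terminal -1, X#2); searched O.O/.XX/.X. to 7

O's best at [O.O/.XX/.X.]: (0,1)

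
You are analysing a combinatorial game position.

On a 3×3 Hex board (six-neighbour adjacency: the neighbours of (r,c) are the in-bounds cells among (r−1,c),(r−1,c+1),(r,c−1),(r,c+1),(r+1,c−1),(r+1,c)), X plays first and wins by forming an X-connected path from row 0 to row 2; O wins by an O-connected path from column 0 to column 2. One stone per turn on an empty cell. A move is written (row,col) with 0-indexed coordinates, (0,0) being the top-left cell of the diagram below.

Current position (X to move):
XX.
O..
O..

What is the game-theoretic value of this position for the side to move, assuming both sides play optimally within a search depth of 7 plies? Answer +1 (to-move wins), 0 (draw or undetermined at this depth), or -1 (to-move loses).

[XX./O../O..] X move#1: (0,2):-1/XXX/O../O.., (1,1):-1/XX./OX./O.., (1,2):+1/XX./O.X/O..*, (2,1):-1/XX./O../OX., (2,2):-1/XX./O../O.X
[XX./O.X/O..] O move#2: (0,2):-1/XXO/O.X/O..*, (1,1):-1/XX./OOX/O.., (2,1):-1/XX./O.X/OO., (2,2):-1/XX./O.X/O.O
[XXO/O.X/O..] X move#3: (1,1):+1/XXO/OXX/O..*, (2,1):-1/XXO/O.X/OX., (2,2):-1/XXO/O.X/O.X
[XXO/OXX/O..] O move#4: (2,1):-1/XXO/OXX/OO.*, (2,2):-1/XXO/OXX/O.O
[XXO/OXX/OO.] X move#5: (2,2):+1/XXO/OXX/OOX*
[XXO/OXX/OOX] end (terminal -1, O#6); searched XX./O../O.. to 7

value(XX./O../O.., X) = +1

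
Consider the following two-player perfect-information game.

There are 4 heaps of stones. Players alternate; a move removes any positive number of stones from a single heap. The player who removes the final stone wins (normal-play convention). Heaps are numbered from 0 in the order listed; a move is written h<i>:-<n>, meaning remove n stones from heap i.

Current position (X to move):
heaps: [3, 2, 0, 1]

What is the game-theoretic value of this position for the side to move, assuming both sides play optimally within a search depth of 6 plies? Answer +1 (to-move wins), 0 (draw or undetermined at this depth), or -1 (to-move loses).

[(3,2,0,1)] X move#1: h0:-1:-1/(2,2,0,1)*, h0:-2:-1/(1,2,0,1), h0:-3:-1/(0,2,0,1), h1:-1:-1/(3,1,0,1), h1:-2:-1/(3,0,0,1), h3:-1:-1/(3,2,0,0)
[(2,2,0,1)] O move#2: h0:-1:-1/(1,2,0,1), h0:-2:-1/(0,2,0,1), h1:-1:-1/(2,1,0,1), h1:-2:-1/(2,0,0,1), h3:-1:+1/(2,2,0,0)*
[(2,2,0,0)] X move#3: h0:-1:-1/(1,2,0,0)*, h0:-2:-1/(0,2,0,0), h1:-1:-1/(2,1,0,0), h1:-2:-1/(2,0,0,0)
[(1,2,0,0)] O move#4: h0:-1:-1/(0,2,0,0), h1:-1:+1/(1,1,0,0)*, h1:-2:-1/(1,0,0,0)
[(1,1,0,0)] X move#5: h0:-1:-1/(0,1,0,0)*, h1:-1:-1/(1,0,0,0)
[(0,1,0,0)] O move#6: h1:-1:+1/(0,0,0,0)*
[(0,0,0,0)] end (terminal -1, X#7); searched (3,2,0,1) to 6

value((3,2,0,1), X) = -1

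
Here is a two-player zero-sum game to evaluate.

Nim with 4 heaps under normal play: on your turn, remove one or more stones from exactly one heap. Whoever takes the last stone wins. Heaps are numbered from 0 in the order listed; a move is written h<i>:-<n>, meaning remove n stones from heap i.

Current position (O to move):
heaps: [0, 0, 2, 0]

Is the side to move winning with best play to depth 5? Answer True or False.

O winning at [(0,0,2,0)]: True

[(0,0,2,0)] O move#1: h2:-1:-1/(0,0,1,0), h2:-2:+1/(0,0,0,0)*
[(0,0,0,0)] end (terminal -1, X#2); searched (0,0,2,0) to 5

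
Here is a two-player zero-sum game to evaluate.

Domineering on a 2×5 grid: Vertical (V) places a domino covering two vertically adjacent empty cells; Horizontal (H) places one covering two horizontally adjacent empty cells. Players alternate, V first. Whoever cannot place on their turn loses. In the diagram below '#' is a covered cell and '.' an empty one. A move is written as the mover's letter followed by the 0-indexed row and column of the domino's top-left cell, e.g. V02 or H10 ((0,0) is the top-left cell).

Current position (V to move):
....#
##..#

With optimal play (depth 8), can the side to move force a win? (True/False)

ply 1, V at ....#/##..# | V02=+1→..#.#/###.#*; V03=-1→...##/##.##
ply 2, H at ..#.#/###.# | H00=-1→###.#/###.#*
ply 3, V at ###.#/###.# | V03=+1→#####/#####*
ply 4: #####/##### is terminal -1 (H); from ....#/##..# depth 8

V winning at [....#/##..#]: True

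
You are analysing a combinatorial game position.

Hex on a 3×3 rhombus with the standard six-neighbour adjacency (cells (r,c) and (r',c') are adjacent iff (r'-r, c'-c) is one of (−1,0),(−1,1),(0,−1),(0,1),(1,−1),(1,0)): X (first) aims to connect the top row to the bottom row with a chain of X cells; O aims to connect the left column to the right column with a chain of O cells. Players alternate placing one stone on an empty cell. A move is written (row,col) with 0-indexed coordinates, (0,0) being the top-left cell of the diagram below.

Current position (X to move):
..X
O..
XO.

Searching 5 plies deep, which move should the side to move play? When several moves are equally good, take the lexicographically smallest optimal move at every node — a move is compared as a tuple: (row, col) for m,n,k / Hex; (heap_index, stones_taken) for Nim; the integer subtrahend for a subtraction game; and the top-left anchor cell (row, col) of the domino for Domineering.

p1 X@[..X/O../XO.]: (0,0)[X.X/O../XO.]-1 (0,1)[.XX/O../XO.]-1 (1,1)[..X/OX./XO.]+1* (1,2)[..X/O.X/XO.]+1 (2,2)[..X/O../XOX]+1
p2 O@[..X/OX./XO.] terminal -1; root [..X/O../XO.] d5

X's best at [..X/O../XO.]: (1,1)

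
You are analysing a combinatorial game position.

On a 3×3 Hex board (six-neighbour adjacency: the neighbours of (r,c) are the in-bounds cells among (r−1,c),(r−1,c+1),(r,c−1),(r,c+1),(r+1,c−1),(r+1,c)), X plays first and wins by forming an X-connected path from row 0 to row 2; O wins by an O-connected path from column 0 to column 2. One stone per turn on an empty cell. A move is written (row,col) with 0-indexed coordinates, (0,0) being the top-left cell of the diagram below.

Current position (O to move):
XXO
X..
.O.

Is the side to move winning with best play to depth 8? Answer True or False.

O winning at [XXO/X../.O.]: True

[XXO/X../.O.] O move#1: (1,1):-1/XXO/XO./.O., (1,2):-1/XXO/X.O/.O., (2,0):+1/XXO/X../OO.*, (2,2):-1/XXO/X../.OO
[XXO/X../OO.] X move#2: (1,1):-1/XXO/XX./OO.*, (1,2):-1/XXO/X.X/OO., (2,2):-1/XXO/X../OOX
[XXO/XX./OO.] O move#3: (1,2):+1/XXO/XXO/OO.*, (2,2):+1/XXO/XX./OOO
[XXO/XXO/OO.] end (terminal -1, X#4); searched XXO/X../.O. to 8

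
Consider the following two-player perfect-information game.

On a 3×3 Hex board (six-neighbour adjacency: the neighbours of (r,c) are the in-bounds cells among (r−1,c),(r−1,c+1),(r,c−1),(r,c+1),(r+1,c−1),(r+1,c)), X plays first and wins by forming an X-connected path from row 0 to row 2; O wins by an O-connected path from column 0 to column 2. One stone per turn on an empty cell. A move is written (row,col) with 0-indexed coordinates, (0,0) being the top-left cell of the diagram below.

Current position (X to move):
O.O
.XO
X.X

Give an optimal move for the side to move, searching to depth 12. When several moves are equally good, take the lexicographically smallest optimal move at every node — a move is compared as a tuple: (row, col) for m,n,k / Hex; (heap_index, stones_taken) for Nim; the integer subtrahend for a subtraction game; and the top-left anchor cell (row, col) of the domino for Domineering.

X's best at [O.O/.XO/X.X]: (0,1)

p1 X@[O.O/.XO/X.X]: (0,1)[OXO/.XO/X.X]+1* (1,0)[O.O/XXO/X.X]-1 (2,1)[O.O/.XO/XXX]-1
p2 O@[OXO/.XO/X.X] terminal -1; root [O.O/.XO/X.X] d12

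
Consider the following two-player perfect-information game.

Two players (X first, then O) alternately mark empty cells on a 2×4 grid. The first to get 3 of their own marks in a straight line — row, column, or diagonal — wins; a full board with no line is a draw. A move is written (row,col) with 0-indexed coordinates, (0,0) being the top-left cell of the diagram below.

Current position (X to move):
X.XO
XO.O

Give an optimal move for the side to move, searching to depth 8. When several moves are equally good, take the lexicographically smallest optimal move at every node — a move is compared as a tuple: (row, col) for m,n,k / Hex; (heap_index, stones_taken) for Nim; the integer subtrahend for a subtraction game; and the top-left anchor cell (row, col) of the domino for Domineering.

X's best at [X.XO/XO.O]: (0,1)

ply 1, X at X.XO/XO.O | (0,1)=+1→XXXO/XO.O*; (1,2)=+0→X.XO/XOXO
ply 2: XXXO/XO.O is terminal -1 (O); from X.XO/XO.O depth 8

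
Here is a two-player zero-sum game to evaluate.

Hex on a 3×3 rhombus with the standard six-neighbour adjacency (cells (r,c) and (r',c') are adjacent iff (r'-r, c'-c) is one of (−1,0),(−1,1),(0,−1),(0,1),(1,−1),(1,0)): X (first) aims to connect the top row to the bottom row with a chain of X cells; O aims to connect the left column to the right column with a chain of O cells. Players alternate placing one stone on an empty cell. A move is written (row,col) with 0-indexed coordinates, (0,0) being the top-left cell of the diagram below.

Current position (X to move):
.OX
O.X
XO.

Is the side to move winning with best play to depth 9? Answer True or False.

p1 X@[.OX/O.X/XO.]: (0,0)[XOX/O.X/XO.]+1* (1,1)[.OX/OXX/XO.]+1 (2,2)[.OX/O.X/XOX]+1
p2 O@[XOX/O.X/XO.]: (1,1)[XOX/OOX/XO.]-1* (2,2)[XOX/O.X/XOO]-1
p3 X@[XOX/OOX/XO.]: (2,2)[XOX/OOX/XOX]+1*
p4 O@[XOX/OOX/XOX] terminal -1; root [.OX/O.X/XO.] d9

X winning at [.OX/O.X/XO.]: True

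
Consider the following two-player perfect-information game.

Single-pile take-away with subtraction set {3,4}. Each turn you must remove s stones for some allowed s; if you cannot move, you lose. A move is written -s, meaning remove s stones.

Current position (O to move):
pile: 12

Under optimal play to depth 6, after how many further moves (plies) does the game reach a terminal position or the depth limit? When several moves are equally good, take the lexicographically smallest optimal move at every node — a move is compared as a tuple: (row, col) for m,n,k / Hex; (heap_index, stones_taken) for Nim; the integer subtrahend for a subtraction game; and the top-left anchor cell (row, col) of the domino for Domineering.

ply 1, O at 12 | -3=+1→9*; -4=+1→8
ply 2, X at 9 | -3=-1→6*; -4=-1→5
ply 3, O at 6 | -3=-1→3; -4=+1→2*
ply 4: 2 is terminal -1 (X); from 12 depth 6

PV length from [12]: 3 plies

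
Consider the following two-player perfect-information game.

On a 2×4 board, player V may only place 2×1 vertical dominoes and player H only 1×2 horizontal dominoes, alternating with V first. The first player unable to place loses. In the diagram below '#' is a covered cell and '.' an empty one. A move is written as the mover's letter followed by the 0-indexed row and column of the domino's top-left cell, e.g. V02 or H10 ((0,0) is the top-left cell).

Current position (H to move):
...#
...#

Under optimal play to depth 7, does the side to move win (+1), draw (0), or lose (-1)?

ply 1, H at ...#/...# | H00=+1→##.#/...#*; H01=+1→.###/...#; H10=+1→...#/##.#; H11=+1→...#/.###
ply 2, V at ##.#/...# | V02=-1→####/..##*
ply 3, H at ####/..## | H10=+1→####/####*
ply 4: ####/#### is terminal -1 (V); from ...#/...# depth 7

value(...#/...#, H) = +1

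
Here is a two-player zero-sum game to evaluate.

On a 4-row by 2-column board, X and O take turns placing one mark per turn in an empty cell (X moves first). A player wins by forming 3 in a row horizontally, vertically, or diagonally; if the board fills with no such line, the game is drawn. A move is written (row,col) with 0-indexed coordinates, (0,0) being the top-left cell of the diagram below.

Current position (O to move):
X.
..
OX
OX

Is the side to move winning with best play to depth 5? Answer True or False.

O winning at [X./../OX/OX]: True

[X./../OX/OX] O move#1: (0,1):-1/XO/../OX/OX, (1,0):+1/X./O./OX/OX*, (1,1):+0/X./.O/OX/OX
[X./O./OX/OX] end (terminal -1, X#2); searched X./../OX/OX to 5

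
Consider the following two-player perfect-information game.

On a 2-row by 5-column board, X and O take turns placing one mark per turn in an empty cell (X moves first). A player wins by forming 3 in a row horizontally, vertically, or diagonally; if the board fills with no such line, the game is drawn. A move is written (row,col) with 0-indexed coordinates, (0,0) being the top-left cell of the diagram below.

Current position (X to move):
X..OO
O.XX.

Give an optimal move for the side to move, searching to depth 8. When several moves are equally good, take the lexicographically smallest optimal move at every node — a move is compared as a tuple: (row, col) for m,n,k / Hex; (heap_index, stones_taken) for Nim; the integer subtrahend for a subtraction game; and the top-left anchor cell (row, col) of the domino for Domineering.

p1 X@[X..OO/O.XX.]: (0,1)[XX.OO/O.XX.]-1 (0,2)[X.XOO/O.XX.]+1* (1,1)[X..OO/OXXX.]+1 (1,4)[X..OO/O.XXX]+1
p2 O@[X.XOO/O.XX.]: (0,1)[XOXOO/O.XX.]-1* (1,1)[X.XOO/OOXX.]-1 (1,4)[X.XOO/O.XXO]-1
p3 X@[XOXOO/O.XX.]: (1,1)[XOXOO/OXXX.]+1* (1,4)[XOXOO/O.XXX]+1
p4 O@[XOXOO/OXXX.] terminal -1; root [X..OO/O.XX.] d8

X's best at [X..OO/O.XX.]: (0,2)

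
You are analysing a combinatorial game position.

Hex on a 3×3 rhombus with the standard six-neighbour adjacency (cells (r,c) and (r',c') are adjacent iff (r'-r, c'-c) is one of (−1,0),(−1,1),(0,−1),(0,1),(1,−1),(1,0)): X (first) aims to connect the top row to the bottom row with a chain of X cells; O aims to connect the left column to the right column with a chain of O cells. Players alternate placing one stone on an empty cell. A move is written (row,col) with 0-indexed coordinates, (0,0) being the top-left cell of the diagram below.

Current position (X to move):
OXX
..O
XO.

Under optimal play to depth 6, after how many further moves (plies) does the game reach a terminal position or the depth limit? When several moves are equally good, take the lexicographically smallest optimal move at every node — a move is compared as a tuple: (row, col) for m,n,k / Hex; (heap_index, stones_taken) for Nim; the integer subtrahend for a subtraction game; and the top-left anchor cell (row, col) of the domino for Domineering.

p1 X@[OXX/..O/XO.]: (1,0)[OXX/X.O/XO.]+1* (1,1)[OXX/.XO/XO.]+1 (2,2)[OXX/..O/XOX]+1
p2 O@[OXX/X.O/XO.] terminal -1; root [OXX/..O/XO.] d6

PV length from [OXX/..O/XO.]: 1 ply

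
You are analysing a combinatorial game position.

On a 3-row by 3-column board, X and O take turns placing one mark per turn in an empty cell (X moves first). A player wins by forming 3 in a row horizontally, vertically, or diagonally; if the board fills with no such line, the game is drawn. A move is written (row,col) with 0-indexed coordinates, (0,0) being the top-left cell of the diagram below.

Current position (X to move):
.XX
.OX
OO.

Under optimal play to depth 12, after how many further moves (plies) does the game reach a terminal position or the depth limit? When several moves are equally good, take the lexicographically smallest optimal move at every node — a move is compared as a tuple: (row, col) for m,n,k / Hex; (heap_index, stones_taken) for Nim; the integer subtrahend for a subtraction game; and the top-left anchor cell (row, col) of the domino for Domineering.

PV length from [.XX/.OX/OO.]: 1 ply

[.XX/.OX/OO.] X move#1: (0,0):+1/XXX/.OX/OO.*, (1,0):-1/.XX/XOX/OO., (2,2):+1/.XX/.OX/OOX
[XXX/.OX/OO.] end (terminal -1, O#2); searched .XX/.OX/OO. to 12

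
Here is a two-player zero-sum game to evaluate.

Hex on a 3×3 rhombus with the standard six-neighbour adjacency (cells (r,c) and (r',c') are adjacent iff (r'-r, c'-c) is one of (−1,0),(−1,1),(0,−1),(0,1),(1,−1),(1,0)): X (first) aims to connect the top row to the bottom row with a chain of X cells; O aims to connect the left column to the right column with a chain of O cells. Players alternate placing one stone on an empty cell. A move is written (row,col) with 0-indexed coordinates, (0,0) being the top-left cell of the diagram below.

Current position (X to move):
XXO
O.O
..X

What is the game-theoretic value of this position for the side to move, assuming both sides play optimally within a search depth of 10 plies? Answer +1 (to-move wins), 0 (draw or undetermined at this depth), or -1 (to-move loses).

p1 X@[XXO/O.O/..X]: (1,1)[XXO/OXO/..X]+1* (2,0)[XXO/O.O/X.X]-1 (2,1)[XXO/O.O/.XX]-1
p2 O@[XXO/OXO/..X]: (2,0)[XXO/OXO/O.X]-1* (2,1)[XXO/OXO/.OX]-1
p3 X@[XXO/OXO/O.X]: (2,1)[XXO/OXO/OXX]+1*
p4 O@[XXO/OXO/OXX] terminal -1; root [XXO/O.O/..X] d10

value(XXO/O.O/..X, X) = +1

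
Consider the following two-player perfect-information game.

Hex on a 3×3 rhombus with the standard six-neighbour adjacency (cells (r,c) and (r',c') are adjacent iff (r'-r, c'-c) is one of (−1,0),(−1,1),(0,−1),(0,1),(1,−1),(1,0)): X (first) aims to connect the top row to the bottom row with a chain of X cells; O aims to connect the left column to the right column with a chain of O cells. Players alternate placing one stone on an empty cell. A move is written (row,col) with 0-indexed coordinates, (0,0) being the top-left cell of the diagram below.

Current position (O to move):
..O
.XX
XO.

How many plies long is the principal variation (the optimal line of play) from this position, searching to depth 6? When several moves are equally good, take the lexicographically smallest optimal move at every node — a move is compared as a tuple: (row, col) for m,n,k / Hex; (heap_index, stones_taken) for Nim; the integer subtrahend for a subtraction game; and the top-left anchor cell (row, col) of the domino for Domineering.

PV length from [..O/.XX/XO.]: 3 plies

p1 O@[..O/.XX/XO.]: (0,0)[O.O/.XX/XO.]-1 (0,1)[.OO/.XX/XO.]+1* (1,0)[..O/OXX/XO.]-1 (2,2)[..O/.XX/XOO]-1
p2 X@[.OO/.XX/XO.]: (0,0)[XOO/.XX/XO.]-1* (1,0)[.OO/XXX/XO.]-1 (2,2)[.OO/.XX/XOX]-1
p3 O@[XOO/.XX/XO.]: (1,0)[XOO/OXX/XO.]+1* (2,2)[XOO/.XX/XOO]-1
p4 X@[XOO/OXX/XO.] terminal -1; root [..O/.XX/XO.] d6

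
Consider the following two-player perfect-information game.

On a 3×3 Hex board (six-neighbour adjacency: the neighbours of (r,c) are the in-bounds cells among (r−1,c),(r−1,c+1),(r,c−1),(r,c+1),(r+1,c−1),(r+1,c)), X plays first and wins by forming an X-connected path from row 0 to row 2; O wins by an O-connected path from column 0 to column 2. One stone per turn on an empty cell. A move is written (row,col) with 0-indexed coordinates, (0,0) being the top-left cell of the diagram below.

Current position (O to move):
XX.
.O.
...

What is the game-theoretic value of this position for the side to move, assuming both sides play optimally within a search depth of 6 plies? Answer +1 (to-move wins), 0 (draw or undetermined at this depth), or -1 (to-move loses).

[XX./.O./...] O move#1: (0,2):+1/XXO/.O./...*, (1,0):+1/XX./OO./..., (1,2):+1/XX./.OO/..., (2,0):+1/XX./.O./O.., (2,1):+1/XX./.O./.O., (2,2):+1/XX./.O./..O
[XXO/.O./...] X move#2: (1,0):-1/XXO/XO./...*, (1,2):-1/XXO/.OX/..., (2,0):-1/XXO/.O./X.., (2,1):-1/XXO/.O./.X., (2,2):-1/XXO/.O./..X
[XXO/XO./...] O move#3: (1,2):-1/XXO/XOO/..., (2,0):+1/XXO/XO./O..*, (2,1):-1/XXO/XO./.O., (2,2):-1/XXO/XO./..O
[XXO/XO./O..] end (terminal -1, X#4); searched XX./.O./... to 6

value(XX./.O./..., O) = +1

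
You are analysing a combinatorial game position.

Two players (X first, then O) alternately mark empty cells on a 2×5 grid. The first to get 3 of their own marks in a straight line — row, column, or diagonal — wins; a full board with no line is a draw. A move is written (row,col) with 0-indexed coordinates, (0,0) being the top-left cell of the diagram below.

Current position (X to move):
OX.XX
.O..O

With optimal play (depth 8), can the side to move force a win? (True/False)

X winning at [OX.XX/.O..O]: True

ply 1, X at OX.XX/.O..O | (0,2)=+1→OXXXX/.O..O*; (1,0)=+0→OX.XX/XO..O; (1,2)=+0→OX.XX/.OX.O; (1,3)=+0→OX.XX/.O.XO
ply 2: OXXXX/.O..O is terminal -1 (O); from OX.XX/.O..O depth 8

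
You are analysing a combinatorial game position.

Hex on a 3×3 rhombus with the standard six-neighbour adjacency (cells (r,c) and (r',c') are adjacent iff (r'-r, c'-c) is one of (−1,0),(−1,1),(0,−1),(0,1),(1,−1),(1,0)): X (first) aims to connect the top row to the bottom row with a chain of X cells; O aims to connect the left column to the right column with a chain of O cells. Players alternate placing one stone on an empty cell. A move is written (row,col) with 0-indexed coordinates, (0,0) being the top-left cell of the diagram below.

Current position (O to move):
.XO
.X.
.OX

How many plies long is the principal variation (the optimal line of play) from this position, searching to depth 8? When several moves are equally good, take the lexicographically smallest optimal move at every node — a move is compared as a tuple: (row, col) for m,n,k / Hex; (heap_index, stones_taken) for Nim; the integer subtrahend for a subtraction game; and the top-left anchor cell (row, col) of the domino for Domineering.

PV length from [.XO/.X./.OX]: 4 plies

[.XO/.X./.OX] O move#1: (0,0):-1/OXO/.X./.OX*, (1,0):-1/.XO/OX./.OX, (1,2):-1/.XO/.XO/.OX, (2,0):-1/.XO/.X./OOX
[OXO/.X./.OX] X move#2: (1,0):+1/OXO/XX./.OX*, (1,2):+1/OXO/.XX/.OX, (2,0):+1/OXO/.X./XOX
[OXO/XX./.OX] O move#3: (1,2):-1/OXO/XXO/.OX*, (2,0):-1/OXO/XX./OOX
[OXO/XXO/.OX] X move#4: (2,0):+1/OXO/XXO/XOX*
[OXO/XXO/XOX] end (terminal -1, O#5); searched .XO/.X./.OX to 8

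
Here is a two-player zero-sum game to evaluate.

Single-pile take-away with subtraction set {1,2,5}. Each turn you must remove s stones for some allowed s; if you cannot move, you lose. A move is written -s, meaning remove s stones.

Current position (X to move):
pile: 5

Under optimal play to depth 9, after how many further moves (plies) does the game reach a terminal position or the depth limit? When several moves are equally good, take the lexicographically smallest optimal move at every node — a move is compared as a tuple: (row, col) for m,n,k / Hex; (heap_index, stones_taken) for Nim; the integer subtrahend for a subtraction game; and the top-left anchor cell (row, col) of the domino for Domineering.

PV length from [5]: 3 plies

p1 X@[5]: -1[4]-1 -2[3]+1* -5[0]+1
p2 O@[3]: -1[2]-1* -2[1]-1
p3 X@[2]: -1[1]-1 -2[0]+1*
p4 O@[0] terminal -1; root [5] d9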